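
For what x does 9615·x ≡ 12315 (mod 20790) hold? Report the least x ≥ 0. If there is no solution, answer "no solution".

First find gcd(9615, 20790):
20790 = 2×9615 + 1560
9615 = 6×1560 + 255
1560 = 6×255 + 30
255 = 8×30 + 15
30 = 2×15 + 0
gcd = 15 and 15 | 12315, so solutions exist. Divide through by 15: 641x ≡ 821 (mod 1386).
Now find 641⁻¹ mod 1386:
1386 = 2×641 + 104
641 = 6×104 + 17
104 = 6×17 + 2
17 = 8×2 + 1
2 = 2×1 + 0
Back-substitute:
1 = 17 − 8·2
1 = −8·104 + 49·17
1 = 49·641 − 302·104
1 = −302·1386 + 653·641
So 641⁻¹ ≡ 653 (mod 1386).
Then x ≡ 653·821 ≡ 1117 (mod 1386); the smallest non-negative solution is x = 1117.

1117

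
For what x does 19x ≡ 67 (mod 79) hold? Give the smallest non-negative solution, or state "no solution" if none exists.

First find gcd(19, 79):
79 = 4*19 + 3
19 = 6*3 + 1
3 = 3*1 + 0
gcd = 1, so a unique solution mod 79 exists.
Back-substitute for the Bézout coefficients:
1 = 19 − 6·3
1 = −6·79 + 25·19
So 19·(25) ≡ 1 (mod 79), giving 19⁻¹ ≡ 25.
x ≡ 19⁻¹·67 ≡ 25·67 ≡ 16 (mod 79).

16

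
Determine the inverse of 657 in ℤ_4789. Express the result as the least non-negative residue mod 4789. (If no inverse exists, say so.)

Apply the Euclidean algorithm to 4789 and 657:
4789 = 7*657 + 190
657 = 3*190 + 87
190 = 2*87 + 16
87 = 5*16 + 7
16 = 2*7 + 2
7 = 3*2 + 1
2 = 2*1 + 0
Since gcd(657, 4789) = 1, back-substitute to write 1 as a combination:
1 = 7 − 3·2
1 = −3·16 + 7·7
1 = 7·87 − 38·16
1 = −38·190 + 83·87
1 = 83·657 − 287·190
1 = −287·4789 + 2092·657
So 657·2092 ≡ 1 (mod 4789).

2092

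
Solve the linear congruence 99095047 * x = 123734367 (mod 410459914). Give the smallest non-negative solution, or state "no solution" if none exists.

212372763

First find gcd(99095047, 410459914):
410459914 = 4·99095047 + 14079726
99095047 = 7·14079726 + 536965
14079726 = 26·536965 + 118636
536965 = 4·118636 + 62421
118636 = 1·62421 + 56215
62421 = 1·56215 + 6206
56215 = 9·6206 + 361
6206 = 17·361 + 69
361 = 5·69 + 16
69 = 4·16 + 5
16 = 3·5 + 1
5 = 5·1 + 0
gcd = 1, so a unique solution mod 410459914 exists.
Back-substitute for the Bézout coefficients:
1 = 16 − 3·5
1 = −3·69 + 13·16
1 = 13·361 − 68·69
1 = −68·6206 + 1169·361
1 = 1169·56215 − 10589·6206
1 = −10589·62421 + 11758·56215
1 = 11758·118636 − 22347·62421
1 = −22347·536965 + 101146·118636
1 = 101146·14079726 − 2652143·536965
1 = −2652143·99095047 + 18666147·14079726
1 = 18666147·410459914 − 77316731·99095047
So 99095047·(-77316731) ≡ 1 (mod 410459914), giving 99095047⁻¹ ≡ 333143183.
x ≡ 99095047⁻¹·123734367 ≡ 333143183·123734367 ≡ 212372763 (mod 410459914).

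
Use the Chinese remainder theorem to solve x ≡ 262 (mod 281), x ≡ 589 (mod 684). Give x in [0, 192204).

85405

Write x = 262 + 281·k. Then 281·k ≡ 589 − 262 ≡ 327 (mod 684).
Need 281⁻¹ mod 684. Extended Euclid on (684, 281):
684 = 2×281 + 122
281 = 2×122 + 37
122 = 3×37 + 11
37 = 3×11 + 4
11 = 2×4 + 3
4 = 1×3 + 1
3 = 3×1 + 0
Back-substitute:
1 = 4 − 3
1 = −11 + 3·4
1 = 3·37 − 10·11
1 = −10·122 + 33·37
1 = 33·281 − 76·122
1 = −76·684 + 185·281
281⁻¹ ≡ 185 (mod 684), so k ≡ 185·327 ≡ 303 (mod 684).
x = 262 + 281·303 = 85405.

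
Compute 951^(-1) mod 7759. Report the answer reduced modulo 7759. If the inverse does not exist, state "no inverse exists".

2415

Apply the Euclidean algorithm to 7759 and 951:
7759 = 8*951 + 151
951 = 6*151 + 45
151 = 3*45 + 16
45 = 2*16 + 13
16 = 1*13 + 3
13 = 4*3 + 1
3 = 3*1 + 0
gcd = 1, so the inverse exists. Back-substitute:
1 = 13 − 4·3
1 = −4·16 + 5·13
1 = 5·45 − 14·16
1 = −14·151 + 47·45
1 = 47·951 − 296·151
1 = −296·7759 + 2415·951
So 951·2415 ≡ 1 (mod 7759).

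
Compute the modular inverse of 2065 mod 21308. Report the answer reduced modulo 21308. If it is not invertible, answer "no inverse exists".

Compute gcd(2065, 21308):
21308 = 10*2065 + 658
2065 = 3*658 + 91
658 = 7*91 + 21
91 = 4*21 + 7
21 = 3*7 + 0
gcd(2065, 21308) = 7 ≠ 1, so 2065 has no multiplicative inverse modulo 21308.

no inverse exists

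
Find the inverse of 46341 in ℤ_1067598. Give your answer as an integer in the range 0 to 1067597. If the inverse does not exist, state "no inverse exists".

no inverse exists

Compute gcd(46341, 1067598):
1067598 = 23×46341 + 1755
46341 = 26×1755 + 711
1755 = 2×711 + 333
711 = 2×333 + 45
333 = 7×45 + 18
45 = 2×18 + 9
18 = 2×9 + 0
gcd(46341, 1067598) = 9 ≠ 1, so 46341 has no multiplicative inverse modulo 1067598.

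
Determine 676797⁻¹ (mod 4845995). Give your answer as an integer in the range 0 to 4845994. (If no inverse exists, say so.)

no inverse exists

Euclidean algorithm on 4845995, 676797:
4845995 = 7*676797 + 108416
676797 = 6*108416 + 26301
108416 = 4*26301 + 3212
26301 = 8*3212 + 605
3212 = 5*605 + 187
605 = 3*187 + 44
187 = 4*44 + 11
44 = 4*11 + 0
gcd(676797, 4845995) = 11 ≠ 1, so 676797 has no multiplicative inverse modulo 4845995.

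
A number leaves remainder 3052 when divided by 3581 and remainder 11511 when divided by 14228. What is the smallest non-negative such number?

48500535

Write x = 3052 + 3581·k. Then 3581·k ≡ 11511 − 3052 ≡ 8459 (mod 14228).
Need 3581⁻¹ mod 14228. Extended Euclid on (14228, 3581):
14228 = 3*3581 + 3485
3581 = 1*3485 + 96
3485 = 36*96 + 29
96 = 3*29 + 9
29 = 3*9 + 2
9 = 4*2 + 1
2 = 2*1 + 0
Back-substitute:
1 = 9 − 4·2
1 = −4·29 + 13·9
1 = 13·96 − 43·29
1 = −43·3485 + 1561·96
1 = 1561·3581 − 1604·3485
1 = −1604·14228 + 6373·3581
3581⁻¹ ≡ 6373 (mod 14228), so k ≡ 6373·8459 ≡ 13543 (mod 14228).
x = 3052 + 3581·13543 = 48500535.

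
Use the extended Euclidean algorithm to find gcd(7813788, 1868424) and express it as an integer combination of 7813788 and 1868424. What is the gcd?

12

Euclidean algorithm:
7813788 = 4*1868424 + 340092
1868424 = 5*340092 + 167964
340092 = 2*167964 + 4164
167964 = 40*4164 + 1404
4164 = 2*1404 + 1356
1404 = 1*1356 + 48
1356 = 28*48 + 12
48 = 4*12 + 0
gcd(7813788, 1868424) = 12.
Express as a combination:
12 = 1356 − 28·48
12 = −28·1404 + 29·1356
12 = 29·4164 − 86·1404
12 = −86·167964 + 3469·4164
12 = 3469·340092 − 7024·167964
12 = −7024·1868424 + 38589·340092
12 = 38589·7813788 − 161380·1868424
So 12 = (38589)·7813788 + (-161380)·1868424.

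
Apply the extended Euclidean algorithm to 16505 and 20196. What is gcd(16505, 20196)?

1

Repeated division:
20196 = 1*16505 + 3691
16505 = 4*3691 + 1741
3691 = 2*1741 + 209
1741 = 8*209 + 69
209 = 3*69 + 2
69 = 34*2 + 1
2 = 2*1 + 0
gcd(16505, 20196) = 1.
Working backward:
1 = 69 − 34·2
1 = −34·209 + 103·69
1 = 103·1741 − 858·209
1 = −858·3691 + 1819·1741
1 = 1819·16505 − 8134·3691
1 = −8134·20196 + 9953·16505
So 1 = (-8134)·20196 + (9953)·16505.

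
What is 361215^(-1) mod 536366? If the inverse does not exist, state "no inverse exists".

Run Euclid on (536366, 361215):
536366 = 1·361215 + 175151
361215 = 2·175151 + 10913
175151 = 16·10913 + 543
10913 = 20·543 + 53
543 = 10·53 + 13
53 = 4·13 + 1
13 = 13·1 + 0
Since gcd(361215, 536366) = 1, back-substitute to write 1 as a combination:
1 = 53 − 4·13
1 = −4·543 + 41·53
1 = 41·10913 − 824·543
1 = −824·175151 + 13225·10913
1 = 13225·361215 − 27274·175151
1 = −27274·536366 + 40499·361215
So 361215·40499 ≡ 1 (mod 536366).

40499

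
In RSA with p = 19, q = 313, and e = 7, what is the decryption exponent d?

φ(n) = (p−1)(q−1) = 18·312 = 5616.
Need d with 7·d ≡ 1 (mod 5616). Apply the extended Euclidean algorithm:
5616 = 802*7 + 2
7 = 3*2 + 1
2 = 2*1 + 0
Back-substitute:
1 = 7 − 3·2
1 = −3·5616 + 2407·7
So 7·2407 ≡ 1 (mod 5616), hence d = 2407.

2407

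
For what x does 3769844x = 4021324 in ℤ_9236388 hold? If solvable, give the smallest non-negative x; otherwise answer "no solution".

First find gcd(3769844, 9236388):
9236388 = 2×3769844 + 1696700
3769844 = 2×1696700 + 376444
1696700 = 4×376444 + 190924
376444 = 1×190924 + 185520
190924 = 1×185520 + 5404
185520 = 34×5404 + 1784
5404 = 3×1784 + 52
1784 = 34×52 + 16
52 = 3×16 + 4
16 = 4×4 + 0
gcd = 4 and 4 | 4021324, so solutions exist. Divide through by 4: 942461x ≡ 1005331 (mod 2309097).
Now find 942461⁻¹ mod 2309097:
2309097 = 2×942461 + 424175
942461 = 2×424175 + 94111
424175 = 4×94111 + 47731
94111 = 1×47731 + 46380
47731 = 1×46380 + 1351
46380 = 34×1351 + 446
1351 = 3×446 + 13
446 = 34×13 + 4
13 = 3×4 + 1
4 = 4×1 + 0
Back-substitute:
1 = 13 − 3·4
1 = −3·446 + 103·13
1 = 103·1351 − 312·446
1 = −312·46380 + 10711·1351
1 = 10711·47731 − 11023·46380
1 = −11023·94111 + 21734·47731
1 = 21734·424175 − 97959·94111
1 = −97959·942461 + 217652·424175
1 = 217652·2309097 − 533263·942461
So 942461·(-533263) ≡ 1 (mod 2309097), i.e. 942461⁻¹ ≡ 1775834.
Then x ≡ 1775834·1005331 ≡ 1843631 (mod 2309097); the smallest non-negative solution is x = 1843631.

1843631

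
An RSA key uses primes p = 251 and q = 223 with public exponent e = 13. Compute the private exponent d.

17077

φ(n) = (p−1)(q−1) = 250·222 = 55500.
Need d with 13·d ≡ 1 (mod 55500). Apply the extended Euclidean algorithm:
55500 = 4269×13 + 3
13 = 4×3 + 1
3 = 3×1 + 0
Back-substitute:
1 = 13 − 4·3
1 = −4·55500 + 17077·13
So 13·17077 ≡ 1 (mod 55500), hence d = 17077.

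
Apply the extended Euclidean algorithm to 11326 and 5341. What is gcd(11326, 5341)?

7

Repeated division:
11326 = 2·5341 + 644
5341 = 8·644 + 189
644 = 3·189 + 77
189 = 2·77 + 35
77 = 2·35 + 7
35 = 5·7 + 0
gcd(11326, 5341) = 7.
Back-substituting:
7 = 77 − 2·35
7 = −2·189 + 5·77
7 = 5·644 − 17·189
7 = −17·5341 + 141·644
7 = 141·11326 − 299·5341
So 7 = (141)·11326 + (-299)·5341.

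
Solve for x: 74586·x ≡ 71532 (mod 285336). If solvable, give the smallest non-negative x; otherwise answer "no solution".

First find gcd(74586, 285336):
285336 = 3*74586 + 61578
74586 = 1*61578 + 13008
61578 = 4*13008 + 9546
13008 = 1*9546 + 3462
9546 = 2*3462 + 2622
3462 = 1*2622 + 840
2622 = 3*840 + 102
840 = 8*102 + 24
102 = 4*24 + 6
24 = 4*6 + 0
gcd = 6 and 6 | 71532, so solutions exist. Divide through by 6: 12431x ≡ 11922 (mod 47556).
Now find 12431⁻¹ mod 47556:
47556 = 3*12431 + 10263
12431 = 1*10263 + 2168
10263 = 4*2168 + 1591
2168 = 1*1591 + 577
1591 = 2*577 + 437
577 = 1*437 + 140
437 = 3*140 + 17
140 = 8*17 + 4
17 = 4*4 + 1
4 = 4*1 + 0
Back-substitute:
1 = 17 − 4·4
1 = −4·140 + 33·17
1 = 33·437 − 103·140
1 = −103·577 + 136·437
1 = 136·1591 − 375·577
1 = −375·2168 + 511·1591
1 = 511·10263 − 2419·2168
1 = −2419·12431 + 2930·10263
1 = 2930·47556 − 11209·12431
So 12431·(-11209) ≡ 1 (mod 47556), i.e. 12431⁻¹ ≡ 36347.
Then x ≡ 36347·11922 ≡ 46218 (mod 47556); the smallest non-negative solution is x = 46218.

46218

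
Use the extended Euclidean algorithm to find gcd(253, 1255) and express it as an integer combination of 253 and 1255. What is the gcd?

Repeated division:
1255 = 4*253 + 243
253 = 1*243 + 10
243 = 24*10 + 3
10 = 3*3 + 1
3 = 3*1 + 0
gcd(253, 1255) = 1.
Back-substituting:
1 = 10 − 3·3
1 = −3·243 + 73·10
1 = 73·253 − 76·243
1 = −76·1255 + 377·253
So 1 = (-76)·1255 + (377)·253.

1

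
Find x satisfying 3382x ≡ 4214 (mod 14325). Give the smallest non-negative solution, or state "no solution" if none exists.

4652

First find gcd(3382, 14325):
14325 = 4×3382 + 797
3382 = 4×797 + 194
797 = 4×194 + 21
194 = 9×21 + 5
21 = 4×5 + 1
5 = 5×1 + 0
gcd = 1, so a unique solution mod 14325 exists.
Back-substitute for the Bézout coefficients:
1 = 21 − 4·5
1 = −4·194 + 37·21
1 = 37·797 − 152·194
1 = −152·3382 + 645·797
1 = 645·14325 − 2732·3382
So 3382·(-2732) ≡ 1 (mod 14325), giving 3382⁻¹ ≡ 11593.
x ≡ 3382⁻¹·4214 ≡ 11593·4214 ≡ 4652 (mod 14325).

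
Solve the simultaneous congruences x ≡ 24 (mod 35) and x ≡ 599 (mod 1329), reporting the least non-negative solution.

Write x = 24 + 35·k. Then 35·k ≡ 599 − 24 ≡ 575 (mod 1329).
Need 35⁻¹ mod 1329. Extended Euclid on (1329, 35):
1329 = 37×35 + 34
35 = 1×34 + 1
34 = 34×1 + 0
Back-substitute:
1 = 35 − 34
1 = −1329 + 38·35
35⁻¹ ≡ 38 (mod 1329), so k ≡ 38·575 ≡ 586 (mod 1329).
x = 24 + 35·586 = 20534.

20534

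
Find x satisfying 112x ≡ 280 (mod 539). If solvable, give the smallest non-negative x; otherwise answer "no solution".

41

First find gcd(112, 539):
539 = 4·112 + 91
112 = 1·91 + 21
91 = 4·21 + 7
21 = 3·7 + 0
gcd = 7 and 7 | 280, so solutions exist. Divide through by 7: 16x ≡ 40 (mod 77).
Now find 16⁻¹ mod 77:
77 = 4·16 + 13
16 = 1·13 + 3
13 = 4·3 + 1
3 = 3·1 + 0
Back-substitute:
1 = 13 − 4·3
1 = −4·16 + 5·13
1 = 5·77 − 24·16
So 16·(-24) ≡ 1 (mod 77), i.e. 16⁻¹ ≡ 53.
Then x ≡ 53·40 ≡ 41 (mod 77); the smallest non-negative solution is x = 41.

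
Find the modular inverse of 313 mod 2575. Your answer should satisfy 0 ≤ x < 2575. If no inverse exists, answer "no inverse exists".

1777

Apply the Euclidean algorithm to 2575 and 313:
2575 = 8·313 + 71
313 = 4·71 + 29
71 = 2·29 + 13
29 = 2·13 + 3
13 = 4·3 + 1
3 = 3·1 + 0
The gcd is 1. Working backward:
1 = 13 − 4·3
1 = −4·29 + 9·13
1 = 9·71 − 22·29
1 = −22·313 + 97·71
1 = 97·2575 − 798·313
So 313·(-798) ≡ 1 (mod 2575), and -798 ≡ 1777 (mod 2575).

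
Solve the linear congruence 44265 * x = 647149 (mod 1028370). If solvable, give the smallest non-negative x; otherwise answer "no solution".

no solution

gcd(44265, 1028370):
1028370 = 23·44265 + 10275
44265 = 4·10275 + 3165
10275 = 3·3165 + 780
3165 = 4·780 + 45
780 = 17·45 + 15
45 = 3·15 + 0
gcd = 15, but 15 ∤ 647149, so the congruence has no solution.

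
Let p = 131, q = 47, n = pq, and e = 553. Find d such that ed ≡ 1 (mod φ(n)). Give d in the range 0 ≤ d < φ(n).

4877

φ(n) = (p−1)(q−1) = 130·46 = 5980.
Need d with 553·d ≡ 1 (mod 5980). Apply the extended Euclidean algorithm:
5980 = 10×553 + 450
553 = 1×450 + 103
450 = 4×103 + 38
103 = 2×38 + 27
38 = 1×27 + 11
27 = 2×11 + 5
11 = 2×5 + 1
5 = 5×1 + 0
Back-substitute:
1 = 11 − 2·5
1 = −2·27 + 5·11
1 = 5·38 − 7·27
1 = −7·103 + 19·38
1 = 19·450 − 83·103
1 = −83·553 + 102·450
1 = 102·5980 − 1103·553
So 553·(-1103) ≡ 1 (mod 5980), hence d ≡ -1103 ≡ 4877 (mod 5980).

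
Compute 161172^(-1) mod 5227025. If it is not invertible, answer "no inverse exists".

245408

gcd(5227025, 161172) by repeated division:
5227025 = 32*161172 + 69521
161172 = 2*69521 + 22130
69521 = 3*22130 + 3131
22130 = 7*3131 + 213
3131 = 14*213 + 149
213 = 1*149 + 64
149 = 2*64 + 21
64 = 3*21 + 1
21 = 21*1 + 0
gcd = 1, so the inverse exists. Back-substitute:
1 = 64 − 3·21
1 = −3·149 + 7·64
1 = 7·213 − 10·149
1 = −10·3131 + 147·213
1 = 147·22130 − 1039·3131
1 = −1039·69521 + 3264·22130
1 = 3264·161172 − 7567·69521
1 = −7567·5227025 + 245408·161172
So 161172·245408 ≡ 1 (mod 5227025).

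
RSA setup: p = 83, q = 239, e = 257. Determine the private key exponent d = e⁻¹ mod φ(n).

18301

φ(n) = (p−1)(q−1) = 82·238 = 19516.
Need d with 257·d ≡ 1 (mod 19516). Apply the extended Euclidean algorithm:
19516 = 75·257 + 241
257 = 1·241 + 16
241 = 15·16 + 1
16 = 16·1 + 0
Back-substitute:
1 = 241 − 15·16
1 = −15·257 + 16·241
1 = 16·19516 − 1215·257
So 257·(-1215) ≡ 1 (mod 19516), hence d ≡ -1215 ≡ 18301 (mod 19516).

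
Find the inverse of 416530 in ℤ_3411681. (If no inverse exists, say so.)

2619712

Run Euclid on (3411681, 416530):
3411681 = 8×416530 + 79441
416530 = 5×79441 + 19325
79441 = 4×19325 + 2141
19325 = 9×2141 + 56
2141 = 38×56 + 13
56 = 4×13 + 4
13 = 3×4 + 1
4 = 4×1 + 0
The gcd is 1. Working backward:
1 = 13 − 3·4
1 = −3·56 + 13·13
1 = 13·2141 − 497·56
1 = −497·19325 + 4486·2141
1 = 4486·79441 − 18441·19325
1 = −18441·416530 + 96691·79441
1 = 96691·3411681 − 791969·416530
Hence 416530⁻¹ ≡ -791969 ≡ 2619712 (mod 3411681).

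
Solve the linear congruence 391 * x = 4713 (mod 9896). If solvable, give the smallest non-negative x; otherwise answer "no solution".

2543

First find gcd(391, 9896):
9896 = 25·391 + 121
391 = 3·121 + 28
121 = 4·28 + 9
28 = 3·9 + 1
9 = 9·1 + 0
gcd = 1, so a unique solution mod 9896 exists.
Back-substitute for the Bézout coefficients:
1 = 28 − 3·9
1 = −3·121 + 13·28
1 = 13·391 − 42·121
1 = −42·9896 + 1063·391
So 391·(1063) ≡ 1 (mod 9896), giving 391⁻¹ ≡ 1063.
x ≡ 391⁻¹·4713 ≡ 1063·4713 ≡ 2543 (mod 9896).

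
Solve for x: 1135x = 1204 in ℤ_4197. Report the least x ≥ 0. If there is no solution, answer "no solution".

271

First find gcd(1135, 4197):
4197 = 3*1135 + 792
1135 = 1*792 + 343
792 = 2*343 + 106
343 = 3*106 + 25
106 = 4*25 + 6
25 = 4*6 + 1
6 = 6*1 + 0
gcd = 1, so a unique solution mod 4197 exists.
Back-substitute for the Bézout coefficients:
1 = 25 − 4·6
1 = −4·106 + 17·25
1 = 17·343 − 55·106
1 = −55·792 + 127·343
1 = 127·1135 − 182·792
1 = −182·4197 + 673·1135
So 1135·(673) ≡ 1 (mod 4197), giving 1135⁻¹ ≡ 673.
x ≡ 1135⁻¹·1204 ≡ 673·1204 ≡ 271 (mod 4197).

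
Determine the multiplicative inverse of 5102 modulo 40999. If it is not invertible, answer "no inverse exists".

35398

gcd(40999, 5102) by repeated division:
40999 = 8·5102 + 183
5102 = 27·183 + 161
183 = 1·161 + 22
161 = 7·22 + 7
22 = 3·7 + 1
7 = 7·1 + 0
gcd = 1, so the inverse exists. Back-substitute:
1 = 22 − 3·7
1 = −3·161 + 22·22
1 = 22·183 − 25·161
1 = −25·5102 + 697·183
1 = 697·40999 − 5601·5102
Thus 5102·(-5601) ≡ 1 (mod 40999); reducing, -5601 mod 40999 = 35398.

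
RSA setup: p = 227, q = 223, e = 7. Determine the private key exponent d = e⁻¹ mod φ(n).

14335

φ(n) = (p−1)(q−1) = 226·222 = 50172.
Need d with 7·d ≡ 1 (mod 50172). Apply the extended Euclidean algorithm:
50172 = 7167*7 + 3
7 = 2*3 + 1
3 = 3*1 + 0
Back-substitute:
1 = 7 − 2·3
1 = −2·50172 + 14335·7
So 7·14335 ≡ 1 (mod 50172), hence d = 14335.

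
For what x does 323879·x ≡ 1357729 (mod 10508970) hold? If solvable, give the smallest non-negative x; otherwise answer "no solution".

First find gcd(323879, 10508970):
10508970 = 32*323879 + 144842
323879 = 2*144842 + 34195
144842 = 4*34195 + 8062
34195 = 4*8062 + 1947
8062 = 4*1947 + 274
1947 = 7*274 + 29
274 = 9*29 + 13
29 = 2*13 + 3
13 = 4*3 + 1
3 = 3*1 + 0
gcd = 1, so a unique solution mod 10508970 exists.
Back-substitute for the Bézout coefficients:
1 = 13 − 4·3
1 = −4·29 + 9·13
1 = 9·274 − 85·29
1 = −85·1947 + 604·274
1 = 604·8062 − 2501·1947
1 = −2501·34195 + 10608·8062
1 = 10608·144842 − 44933·34195
1 = −44933·323879 + 100474·144842
1 = 100474·10508970 − 3260101·323879
So 323879·(-3260101) ≡ 1 (mod 10508970), giving 323879⁻¹ ≡ 7248869.
x ≡ 323879⁻¹·1357729 ≡ 7248869·1357729 ≡ 2457491 (mod 10508970).

2457491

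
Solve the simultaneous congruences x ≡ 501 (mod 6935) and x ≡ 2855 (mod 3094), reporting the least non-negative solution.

Write x = 501 + 6935·k. Then 6935·k ≡ 2855 − 501 ≡ 2354 (mod 3094).
Need 6935⁻¹ mod 3094. Extended Euclid on (3094, 747):
3094 = 4·747 + 106
747 = 7·106 + 5
106 = 21·5 + 1
5 = 5·1 + 0
Back-substitute:
1 = 106 − 21·5
1 = −21·747 + 148·106
1 = 148·3094 − 613·747
6935⁻¹ ≡ 2481 (mod 3094), so k ≡ 2481·2354 ≡ 1896 (mod 3094).
x = 501 + 6935·1896 = 13149261.

13149261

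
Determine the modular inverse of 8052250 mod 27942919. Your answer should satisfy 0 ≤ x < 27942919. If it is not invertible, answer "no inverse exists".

13726623

Extended Euclidean algorithm:
27942919 = 3×8052250 + 3786169
8052250 = 2×3786169 + 479912
3786169 = 7×479912 + 426785
479912 = 1×426785 + 53127
426785 = 8×53127 + 1769
53127 = 30×1769 + 57
1769 = 31×57 + 2
57 = 28×2 + 1
2 = 2×1 + 0
Since gcd(8052250, 27942919) = 1, back-substitute to write 1 as a combination:
1 = 57 − 28·2
1 = −28·1769 + 869·57
1 = 869·53127 − 26098·1769
1 = −26098·426785 + 209653·53127
1 = 209653·479912 − 235751·426785
1 = −235751·3786169 + 1859910·479912
1 = 1859910·8052250 − 3955571·3786169
1 = −3955571·27942919 + 13726623·8052250
So 8052250·13726623 ≡ 1 (mod 27942919).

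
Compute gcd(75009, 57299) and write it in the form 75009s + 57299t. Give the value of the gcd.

11

Repeated division:
75009 = 1×57299 + 17710
57299 = 3×17710 + 4169
17710 = 4×4169 + 1034
4169 = 4×1034 + 33
1034 = 31×33 + 11
33 = 3×11 + 0
gcd(75009, 57299) = 11.
Working backward:
11 = 1034 − 31·33
11 = −31·4169 + 125·1034
11 = 125·17710 − 531·4169
11 = −531·57299 + 1718·17710
11 = 1718·75009 − 2249·57299
So 11 = (1718)·75009 + (-2249)·57299.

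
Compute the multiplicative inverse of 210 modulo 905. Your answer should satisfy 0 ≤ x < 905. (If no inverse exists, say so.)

Euclidean algorithm on 905, 210:
905 = 4×210 + 65
210 = 3×65 + 15
65 = 4×15 + 5
15 = 3×5 + 0
gcd(210, 905) = 5 ≠ 1, so 210 has no multiplicative inverse modulo 905.

no inverse exists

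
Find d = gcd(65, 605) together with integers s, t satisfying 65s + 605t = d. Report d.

5

Repeated division:
605 = 9·65 + 20
65 = 3·20 + 5
20 = 4·5 + 0
gcd(65, 605) = 5.
Back-substituting:
5 = 65 − 3·20
5 = −3·605 + 28·65
So 5 = (-3)·605 + (28)·65.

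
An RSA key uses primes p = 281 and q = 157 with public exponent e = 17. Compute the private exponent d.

φ(n) = (p−1)(q−1) = 280·156 = 43680.
Need d with 17·d ≡ 1 (mod 43680). Apply the extended Euclidean algorithm:
43680 = 2569·17 + 7
17 = 2·7 + 3
7 = 2·3 + 1
3 = 3·1 + 0
Back-substitute:
1 = 7 − 2·3
1 = −2·17 + 5·7
1 = 5·43680 − 12847·17
So 17·(-12847) ≡ 1 (mod 43680), hence d ≡ -12847 ≡ 30833 (mod 43680).

30833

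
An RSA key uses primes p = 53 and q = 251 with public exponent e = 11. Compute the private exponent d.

7091

φ(n) = (p−1)(q−1) = 52·250 = 13000.
Need d with 11·d ≡ 1 (mod 13000). Apply the extended Euclidean algorithm:
13000 = 1181*11 + 9
11 = 1*9 + 2
9 = 4*2 + 1
2 = 2*1 + 0
Back-substitute:
1 = 9 − 4·2
1 = −4·11 + 5·9
1 = 5·13000 − 5909·11
So 11·(-5909) ≡ 1 (mod 13000), hence d ≡ -5909 ≡ 7091 (mod 13000).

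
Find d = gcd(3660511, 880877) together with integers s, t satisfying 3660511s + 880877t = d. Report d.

Apply Euclid's algorithm to 3660511 and 880877:
3660511 = 4*880877 + 137003
880877 = 6*137003 + 58859
137003 = 2*58859 + 19285
58859 = 3*19285 + 1004
19285 = 19*1004 + 209
1004 = 4*209 + 168
209 = 1*168 + 41
168 = 4*41 + 4
41 = 10*4 + 1
4 = 4*1 + 0
gcd(3660511, 880877) = 1.
Back-substituting:
1 = 41 − 10·4
1 = −10·168 + 41·41
1 = 41·209 − 51·168
1 = −51·1004 + 245·209
1 = 245·19285 − 4706·1004
1 = −4706·58859 + 14363·19285
1 = 14363·137003 − 33432·58859
1 = −33432·880877 + 214955·137003
1 = 214955·3660511 − 893252·880877
So 1 = (214955)·3660511 + (-893252)·880877.

1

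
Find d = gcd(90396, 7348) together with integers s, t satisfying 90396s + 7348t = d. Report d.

4

Apply Euclid's algorithm to 90396 and 7348:
90396 = 12·7348 + 2220
7348 = 3·2220 + 688
2220 = 3·688 + 156
688 = 4·156 + 64
156 = 2·64 + 28
64 = 2·28 + 8
28 = 3·8 + 4
8 = 2·4 + 0
gcd(90396, 7348) = 4.
Back-substituting:
4 = 28 − 3·8
4 = −3·64 + 7·28
4 = 7·156 − 17·64
4 = −17·688 + 75·156
4 = 75·2220 − 242·688
4 = −242·7348 + 801·2220
4 = 801·90396 − 9854·7348
So 4 = (801)·90396 + (-9854)·7348.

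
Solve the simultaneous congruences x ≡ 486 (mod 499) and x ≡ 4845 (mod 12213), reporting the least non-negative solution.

2557362

Write x = 486 + 499·k. Then 499·k ≡ 4845 − 486 ≡ 4359 (mod 12213).
Need 499⁻¹ mod 12213. Extended Euclid on (12213, 499):
12213 = 24*499 + 237
499 = 2*237 + 25
237 = 9*25 + 12
25 = 2*12 + 1
12 = 12*1 + 0
Back-substitute:
1 = 25 − 2·12
1 = −2·237 + 19·25
1 = 19·499 − 40·237
1 = −40·12213 + 979·499
499⁻¹ ≡ 979 (mod 12213), so k ≡ 979·4359 ≡ 5124 (mod 12213).
x = 486 + 499·5124 = 2557362.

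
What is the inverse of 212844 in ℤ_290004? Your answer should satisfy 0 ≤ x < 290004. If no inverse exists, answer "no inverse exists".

Compute gcd(212844, 290004):
290004 = 1·212844 + 77160
212844 = 2·77160 + 58524
77160 = 1·58524 + 18636
58524 = 3·18636 + 2616
18636 = 7·2616 + 324
2616 = 8·324 + 24
324 = 13·24 + 12
24 = 2·12 + 0
gcd(212844, 290004) = 12 ≠ 1, so 212844 has no multiplicative inverse modulo 290004.

no inverse exists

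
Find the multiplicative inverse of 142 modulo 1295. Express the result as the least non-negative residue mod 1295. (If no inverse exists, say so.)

gcd(1295, 142) by repeated division:
1295 = 9*142 + 17
142 = 8*17 + 6
17 = 2*6 + 5
6 = 1*5 + 1
5 = 5*1 + 0
gcd = 1, so the inverse exists. Back-substitute:
1 = 6 − 5
1 = −17 + 3·6
1 = 3·142 − 25·17
1 = −25·1295 + 228·142
So 142·228 ≡ 1 (mod 1295).

228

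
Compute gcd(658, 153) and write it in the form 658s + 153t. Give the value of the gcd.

Apply Euclid's algorithm to 658 and 153:
658 = 4×153 + 46
153 = 3×46 + 15
46 = 3×15 + 1
15 = 15×1 + 0
gcd(658, 153) = 1.
Back-substituting:
1 = 46 − 3·15
1 = −3·153 + 10·46
1 = 10·658 − 43·153
So 1 = (10)·658 + (-43)·153.

1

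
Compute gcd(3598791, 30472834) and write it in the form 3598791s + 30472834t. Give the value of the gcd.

7

Repeated division:
30472834 = 8*3598791 + 1682506
3598791 = 2*1682506 + 233779
1682506 = 7*233779 + 46053
233779 = 5*46053 + 3514
46053 = 13*3514 + 371
3514 = 9*371 + 175
371 = 2*175 + 21
175 = 8*21 + 7
21 = 3*7 + 0
gcd(3598791, 30472834) = 7.
Back-substituting:
7 = 175 − 8·21
7 = −8·371 + 17·175
7 = 17·3514 − 161·371
7 = −161·46053 + 2110·3514
7 = 2110·233779 − 10711·46053
7 = −10711·1682506 + 77087·233779
7 = 77087·3598791 − 164885·1682506
7 = −164885·30472834 + 1396167·3598791
So 7 = (-164885)·30472834 + (1396167)·3598791.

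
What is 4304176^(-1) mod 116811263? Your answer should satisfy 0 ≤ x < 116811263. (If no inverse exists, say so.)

Apply the Euclidean algorithm to 116811263 and 4304176:
116811263 = 27*4304176 + 598511
4304176 = 7*598511 + 114599
598511 = 5*114599 + 25516
114599 = 4*25516 + 12535
25516 = 2*12535 + 446
12535 = 28*446 + 47
446 = 9*47 + 23
47 = 2*23 + 1
23 = 23*1 + 0
Since gcd(4304176, 116811263) = 1, back-substitute to write 1 as a combination:
1 = 47 − 2·23
1 = −2·446 + 19·47
1 = 19·12535 − 534·446
1 = −534·25516 + 1087·12535
1 = 1087·114599 − 4882·25516
1 = −4882·598511 + 25497·114599
1 = 25497·4304176 − 183361·598511
1 = −183361·116811263 + 4976244·4304176
So 4304176·4976244 ≡ 1 (mod 116811263).

4976244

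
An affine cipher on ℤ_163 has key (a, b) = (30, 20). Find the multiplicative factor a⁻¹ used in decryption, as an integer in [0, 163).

125

Run Euclid on (163, 30):
163 = 5*30 + 13
30 = 2*13 + 4
13 = 3*4 + 1
4 = 4*1 + 0
gcd = 1, so the inverse exists. Back-substitute:
1 = 13 − 3·4
1 = −3·30 + 7·13
1 = 7·163 − 38·30
So 30·(-38) ≡ 1 (mod 163), and -38 ≡ 125 (mod 163).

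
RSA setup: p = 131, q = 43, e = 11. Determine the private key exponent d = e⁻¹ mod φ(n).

φ(n) = (p−1)(q−1) = 130·42 = 5460.
Need d with 11·d ≡ 1 (mod 5460). Apply the extended Euclidean algorithm:
5460 = 496×11 + 4
11 = 2×4 + 3
4 = 1×3 + 1
3 = 3×1 + 0
Back-substitute:
1 = 4 − 3
1 = −11 + 3·4
1 = 3·5460 − 1489·11
So 11·(-1489) ≡ 1 (mod 5460), hence d ≡ -1489 ≡ 3971 (mod 5460).

3971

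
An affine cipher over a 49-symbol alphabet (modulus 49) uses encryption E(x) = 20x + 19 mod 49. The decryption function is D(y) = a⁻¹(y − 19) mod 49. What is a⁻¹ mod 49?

27

Run Euclid on (49, 20):
49 = 2*20 + 9
20 = 2*9 + 2
9 = 4*2 + 1
2 = 2*1 + 0
gcd = 1, so the inverse exists. Back-substitute:
1 = 9 − 4·2
1 = −4·20 + 9·9
1 = 9·49 − 22·20
Hence 20⁻¹ ≡ -22 ≡ 27 (mod 49).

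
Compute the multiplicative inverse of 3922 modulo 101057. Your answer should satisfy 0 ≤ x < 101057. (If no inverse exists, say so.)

25071

Apply the Euclidean algorithm to 101057 and 3922:
101057 = 25·3922 + 3007
3922 = 1·3007 + 915
3007 = 3·915 + 262
915 = 3·262 + 129
262 = 2·129 + 4
129 = 32·4 + 1
4 = 4·1 + 0
Since gcd(3922, 101057) = 1, back-substitute to write 1 as a combination:
1 = 129 − 32·4
1 = −32·262 + 65·129
1 = 65·915 − 227·262
1 = −227·3007 + 746·915
1 = 746·3922 − 973·3007
1 = −973·101057 + 25071·3922
So 3922·25071 ≡ 1 (mod 101057).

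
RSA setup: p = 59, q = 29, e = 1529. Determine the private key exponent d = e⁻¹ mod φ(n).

φ(n) = (p−1)(q−1) = 58·28 = 1624.
Need d with 1529·d ≡ 1 (mod 1624). Apply the extended Euclidean algorithm:
1624 = 1*1529 + 95
1529 = 16*95 + 9
95 = 10*9 + 5
9 = 1*5 + 4
5 = 1*4 + 1
4 = 4*1 + 0
Back-substitute:
1 = 5 − 4
1 = −9 + 2·5
1 = 2·95 − 21·9
1 = −21·1529 + 338·95
1 = 338·1624 − 359·1529
So 1529·(-359) ≡ 1 (mod 1624), hence d ≡ -359 ≡ 1265 (mod 1624).

1265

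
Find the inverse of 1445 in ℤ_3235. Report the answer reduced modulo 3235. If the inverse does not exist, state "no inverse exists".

no inverse exists

Euclidean algorithm on 3235, 1445:
3235 = 2*1445 + 345
1445 = 4*345 + 65
345 = 5*65 + 20
65 = 3*20 + 5
20 = 4*5 + 0
The gcd is 5, not 1, hence no inverse exists.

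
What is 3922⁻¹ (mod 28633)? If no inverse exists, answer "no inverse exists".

Apply the Euclidean algorithm to 28633 and 3922:
28633 = 7·3922 + 1179
3922 = 3·1179 + 385
1179 = 3·385 + 24
385 = 16·24 + 1
24 = 24·1 + 0
The gcd is 1. Working backward:
1 = 385 − 16·24
1 = −16·1179 + 49·385
1 = 49·3922 − 163·1179
1 = −163·28633 + 1190·3922
So 3922·1190 ≡ 1 (mod 28633).

1190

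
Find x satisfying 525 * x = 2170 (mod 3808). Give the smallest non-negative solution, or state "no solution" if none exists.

258

First find gcd(525, 3808):
3808 = 7*525 + 133
525 = 3*133 + 126
133 = 1*126 + 7
126 = 18*7 + 0
gcd = 7 and 7 | 2170, so solutions exist. Divide through by 7: 75x ≡ 310 (mod 544).
Now find 75⁻¹ mod 544:
544 = 7*75 + 19
75 = 3*19 + 18
19 = 1*18 + 1
18 = 18*1 + 0
Back-substitute:
1 = 19 − 18
1 = −75 + 4·19
1 = 4·544 − 29·75
So 75·(-29) ≡ 1 (mod 544), i.e. 75⁻¹ ≡ 515.
Then x ≡ 515·310 ≡ 258 (mod 544); the smallest non-negative solution is x = 258.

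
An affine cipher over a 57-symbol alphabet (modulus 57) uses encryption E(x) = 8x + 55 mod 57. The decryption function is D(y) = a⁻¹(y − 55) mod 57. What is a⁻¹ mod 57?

50

Extended Euclidean algorithm:
57 = 7×8 + 1
8 = 8×1 + 0
Since gcd(8, 57) = 1, back-substitute to write 1 as a combination:
1 = 57 − 7·8
So 8·(-7) ≡ 1 (mod 57), and -7 ≡ 50 (mod 57).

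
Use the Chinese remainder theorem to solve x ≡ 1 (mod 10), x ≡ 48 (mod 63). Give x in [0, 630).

111

Write x = 1 + 10·k. Then 10·k ≡ 48 − 1 ≡ 47 (mod 63).
Need 10⁻¹ mod 63. Extended Euclid on (63, 10):
63 = 6*10 + 3
10 = 3*3 + 1
3 = 3*1 + 0
Back-substitute:
1 = 10 − 3·3
1 = −3·63 + 19·10
10⁻¹ ≡ 19 (mod 63), so k ≡ 19·47 ≡ 11 (mod 63).
x = 1 + 10·11 = 111.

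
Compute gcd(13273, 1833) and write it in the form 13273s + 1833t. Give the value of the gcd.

13

Repeated division:
13273 = 7·1833 + 442
1833 = 4·442 + 65
442 = 6·65 + 52
65 = 1·52 + 13
52 = 4·13 + 0
gcd(13273, 1833) = 13.
Express as a combination:
13 = 65 − 52
13 = −442 + 7·65
13 = 7·1833 − 29·442
13 = −29·13273 + 210·1833
So 13 = (-29)·13273 + (210)·1833.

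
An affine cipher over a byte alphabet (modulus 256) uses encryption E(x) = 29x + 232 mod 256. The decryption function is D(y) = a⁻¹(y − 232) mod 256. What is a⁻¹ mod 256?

gcd(256, 29) by repeated division:
256 = 8×29 + 24
29 = 1×24 + 5
24 = 4×5 + 4
5 = 1×4 + 1
4 = 4×1 + 0
gcd = 1, so the inverse exists. Back-substitute:
1 = 5 − 4
1 = −24 + 5·5
1 = 5·29 − 6·24
1 = −6·256 + 53·29
So 29·53 ≡ 1 (mod 256).

53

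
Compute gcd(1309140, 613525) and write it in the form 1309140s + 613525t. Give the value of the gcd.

Euclidean algorithm:
1309140 = 2×613525 + 82090
613525 = 7×82090 + 38895
82090 = 2×38895 + 4300
38895 = 9×4300 + 195
4300 = 22×195 + 10
195 = 19×10 + 5
10 = 2×5 + 0
gcd(1309140, 613525) = 5.
Express as a combination:
5 = 195 − 19·10
5 = −19·4300 + 419·195
5 = 419·38895 − 3790·4300
5 = −3790·82090 + 7999·38895
5 = 7999·613525 − 59783·82090
5 = −59783·1309140 + 127565·613525
So 5 = (-59783)·1309140 + (127565)·613525.

5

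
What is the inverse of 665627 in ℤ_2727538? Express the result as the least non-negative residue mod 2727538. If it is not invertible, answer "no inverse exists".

Apply the Euclidean algorithm to 2727538 and 665627:
2727538 = 4×665627 + 65030
665627 = 10×65030 + 15327
65030 = 4×15327 + 3722
15327 = 4×3722 + 439
3722 = 8×439 + 210
439 = 2×210 + 19
210 = 11×19 + 1
19 = 19×1 + 0
Since gcd(665627, 2727538) = 1, back-substitute to write 1 as a combination:
1 = 210 − 11·19
1 = −11·439 + 23·210
1 = 23·3722 − 195·439
1 = −195·15327 + 803·3722
1 = 803·65030 − 3407·15327
1 = −3407·665627 + 34873·65030
1 = 34873·2727538 − 142899·665627
Hence 665627⁻¹ ≡ -142899 ≡ 2584639 (mod 2727538).

2584639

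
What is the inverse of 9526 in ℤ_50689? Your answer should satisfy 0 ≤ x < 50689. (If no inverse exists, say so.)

Apply the Euclidean algorithm to 50689 and 9526:
50689 = 5*9526 + 3059
9526 = 3*3059 + 349
3059 = 8*349 + 267
349 = 1*267 + 82
267 = 3*82 + 21
82 = 3*21 + 19
21 = 1*19 + 2
19 = 9*2 + 1
2 = 2*1 + 0
The gcd is 1. Working backward:
1 = 19 − 9·2
1 = −9·21 + 10·19
1 = 10·82 − 39·21
1 = −39·267 + 127·82
1 = 127·349 − 166·267
1 = −166·3059 + 1455·349
1 = 1455·9526 − 4531·3059
1 = −4531·50689 + 24110·9526
So 9526·24110 ≡ 1 (mod 50689).

24110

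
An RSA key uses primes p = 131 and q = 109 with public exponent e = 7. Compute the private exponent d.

φ(n) = (p−1)(q−1) = 130·108 = 14040.
Need d with 7·d ≡ 1 (mod 14040). Apply the extended Euclidean algorithm:
14040 = 2005×7 + 5
7 = 1×5 + 2
5 = 2×2 + 1
2 = 2×1 + 0
Back-substitute:
1 = 5 − 2·2
1 = −2·7 + 3·5
1 = 3·14040 − 6017·7
So 7·(-6017) ≡ 1 (mod 14040), hence d ≡ -6017 ≡ 8023 (mod 14040).

8023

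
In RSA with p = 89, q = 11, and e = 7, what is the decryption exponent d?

503

φ(n) = (p−1)(q−1) = 88·10 = 880.
Need d with 7·d ≡ 1 (mod 880). Apply the extended Euclidean algorithm:
880 = 125·7 + 5
7 = 1·5 + 2
5 = 2·2 + 1
2 = 2·1 + 0
Back-substitute:
1 = 5 − 2·2
1 = −2·7 + 3·5
1 = 3·880 − 377·7
So 7·(-377) ≡ 1 (mod 880), hence d ≡ -377 ≡ 503 (mod 880).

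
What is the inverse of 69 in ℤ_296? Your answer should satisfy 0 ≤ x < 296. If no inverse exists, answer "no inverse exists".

133

Apply the Euclidean algorithm to 296 and 69:
296 = 4×69 + 20
69 = 3×20 + 9
20 = 2×9 + 2
9 = 4×2 + 1
2 = 2×1 + 0
The gcd is 1. Working backward:
1 = 9 − 4·2
1 = −4·20 + 9·9
1 = 9·69 − 31·20
1 = −31·296 + 133·69
So 69·133 ≡ 1 (mod 296).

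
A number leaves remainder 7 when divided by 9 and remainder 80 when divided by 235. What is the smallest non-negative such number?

Write x = 7 + 9·k. Then 9·k ≡ 80 − 7 ≡ 73 (mod 235).
Need 9⁻¹ mod 235. Extended Euclid on (235, 9):
235 = 26·9 + 1
9 = 9·1 + 0
Back-substitute:
1 = 235 − 26·9
9⁻¹ ≡ 209 (mod 235), so k ≡ 209·73 ≡ 217 (mod 235).
x = 7 + 9·217 = 1960.

1960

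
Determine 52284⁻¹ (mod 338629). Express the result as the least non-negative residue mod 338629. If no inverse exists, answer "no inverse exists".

Apply the Euclidean algorithm to 338629 and 52284:
338629 = 6×52284 + 24925
52284 = 2×24925 + 2434
24925 = 10×2434 + 585
2434 = 4×585 + 94
585 = 6×94 + 21
94 = 4×21 + 10
21 = 2×10 + 1
10 = 10×1 + 0
Since gcd(52284, 338629) = 1, back-substitute to write 1 as a combination:
1 = 21 − 2·10
1 = −2·94 + 9·21
1 = 9·585 − 56·94
1 = −56·2434 + 233·585
1 = 233·24925 − 2386·2434
1 = −2386·52284 + 5005·24925
1 = 5005·338629 − 32416·52284
Hence 52284⁻¹ ≡ -32416 ≡ 306213 (mod 338629).

306213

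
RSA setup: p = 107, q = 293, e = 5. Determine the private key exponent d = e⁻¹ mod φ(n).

12381

φ(n) = (p−1)(q−1) = 106·292 = 30952.
Need d with 5·d ≡ 1 (mod 30952). Apply the extended Euclidean algorithm:
30952 = 6190×5 + 2
5 = 2×2 + 1
2 = 2×1 + 0
Back-substitute:
1 = 5 − 2·2
1 = −2·30952 + 12381·5
So 5·12381 ≡ 1 (mod 30952), hence d = 12381.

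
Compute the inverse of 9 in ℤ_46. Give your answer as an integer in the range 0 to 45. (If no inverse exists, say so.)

gcd(46, 9) by repeated division:
46 = 5×9 + 1
9 = 9×1 + 0
The gcd is 1. Working backward:
1 = 46 − 5·9
Hence 9⁻¹ ≡ -5 ≡ 41 (mod 46).

41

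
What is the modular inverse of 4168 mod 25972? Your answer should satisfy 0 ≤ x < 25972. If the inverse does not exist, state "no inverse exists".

Compute gcd(4168, 25972):
25972 = 6*4168 + 964
4168 = 4*964 + 312
964 = 3*312 + 28
312 = 11*28 + 4
28 = 7*4 + 0
The gcd is 4, not 1, hence no inverse exists.

no inverse exists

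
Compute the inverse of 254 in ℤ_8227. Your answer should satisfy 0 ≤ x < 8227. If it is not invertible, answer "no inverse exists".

gcd(8227, 254) by repeated division:
8227 = 32*254 + 99
254 = 2*99 + 56
99 = 1*56 + 43
56 = 1*43 + 13
43 = 3*13 + 4
13 = 3*4 + 1
4 = 4*1 + 0
gcd = 1, so the inverse exists. Back-substitute:
1 = 13 − 3·4
1 = −3·43 + 10·13
1 = 10·56 − 13·43
1 = −13·99 + 23·56
1 = 23·254 − 59·99
1 = −59·8227 + 1911·254
So 254·1911 ≡ 1 (mod 8227).

1911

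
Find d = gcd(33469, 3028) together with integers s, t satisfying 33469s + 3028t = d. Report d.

Repeated division:
33469 = 11*3028 + 161
3028 = 18*161 + 130
161 = 1*130 + 31
130 = 4*31 + 6
31 = 5*6 + 1
6 = 6*1 + 0
gcd(33469, 3028) = 1.
Express as a combination:
1 = 31 − 5·6
1 = −5·130 + 21·31
1 = 21·161 − 26·130
1 = −26·3028 + 489·161
1 = 489·33469 − 5405·3028
So 1 = (489)·33469 + (-5405)·3028.

1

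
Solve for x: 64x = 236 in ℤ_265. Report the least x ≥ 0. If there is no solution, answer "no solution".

219

First find gcd(64, 265):
265 = 4·64 + 9
64 = 7·9 + 1
9 = 9·1 + 0
gcd = 1, so a unique solution mod 265 exists.
Back-substitute for the Bézout coefficients:
1 = 64 − 7·9
1 = −7·265 + 29·64
So 64·(29) ≡ 1 (mod 265), giving 64⁻¹ ≡ 29.
x ≡ 64⁻¹·236 ≡ 29·236 ≡ 219 (mod 265).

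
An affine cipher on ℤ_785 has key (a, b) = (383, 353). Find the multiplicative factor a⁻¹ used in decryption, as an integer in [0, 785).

537

gcd(785, 383) by repeated division:
785 = 2×383 + 19
383 = 20×19 + 3
19 = 6×3 + 1
3 = 3×1 + 0
Since gcd(383, 785) = 1, back-substitute to write 1 as a combination:
1 = 19 − 6·3
1 = −6·383 + 121·19
1 = 121·785 − 248·383
So 383·(-248) ≡ 1 (mod 785), and -248 ≡ 537 (mod 785).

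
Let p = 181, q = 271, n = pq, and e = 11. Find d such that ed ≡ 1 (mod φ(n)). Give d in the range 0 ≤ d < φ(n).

22091

φ(n) = (p−1)(q−1) = 180·270 = 48600.
Need d with 11·d ≡ 1 (mod 48600). Apply the extended Euclidean algorithm:
48600 = 4418*11 + 2
11 = 5*2 + 1
2 = 2*1 + 0
Back-substitute:
1 = 11 − 5·2
1 = −5·48600 + 22091·11
So 11·22091 ≡ 1 (mod 48600), hence d = 22091.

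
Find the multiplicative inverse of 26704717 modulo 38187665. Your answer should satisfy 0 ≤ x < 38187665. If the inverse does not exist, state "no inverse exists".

Apply the Euclidean algorithm to 38187665 and 26704717:
38187665 = 1*26704717 + 11482948
26704717 = 2*11482948 + 3738821
11482948 = 3*3738821 + 266485
3738821 = 14*266485 + 8031
266485 = 33*8031 + 1462
8031 = 5*1462 + 721
1462 = 2*721 + 20
721 = 36*20 + 1
20 = 20*1 + 0
Since gcd(26704717, 38187665) = 1, back-substitute to write 1 as a combination:
1 = 721 − 36·20
1 = −36·1462 + 73·721
1 = 73·8031 − 401·1462
1 = −401·266485 + 13306·8031
1 = 13306·3738821 − 186685·266485
1 = −186685·11482948 + 573361·3738821
1 = 573361·26704717 − 1333407·11482948
1 = −1333407·38187665 + 1906768·26704717
So 26704717·1906768 ≡ 1 (mod 38187665).

1906768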